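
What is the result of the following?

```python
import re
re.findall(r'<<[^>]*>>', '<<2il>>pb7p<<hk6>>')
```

['<<2il>>', '<<hk6>>']

Walking the string: at [0:7] → '<<2il>>'; at [11:18] → '<<hk6>>'.
With no groups in the pattern, `findall` gives back each whole match — 2 here.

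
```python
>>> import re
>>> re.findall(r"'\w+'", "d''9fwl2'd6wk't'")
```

Since nothing is captured, `findall` lists the 2 matched substrings directly.

["'9fwl2'", "'t'"]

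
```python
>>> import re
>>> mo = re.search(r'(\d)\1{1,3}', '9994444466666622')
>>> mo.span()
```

A backreference is literal: `\1` must see the identical characters the first group matched.
`search` walks the string left to right and returns the first match it finds.
The match spans [0:3] → '999'.
Captured: group 1 = '9'.

(0, 3)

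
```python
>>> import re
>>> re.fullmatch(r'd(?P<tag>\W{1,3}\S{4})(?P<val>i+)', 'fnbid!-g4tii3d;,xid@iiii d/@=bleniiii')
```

None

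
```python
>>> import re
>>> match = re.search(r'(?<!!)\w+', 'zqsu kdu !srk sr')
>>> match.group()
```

'zqsu'

The negative lookaround is zero-width — it rules out positions where the adjacent text would match, without consuming anything.
The match spans [0:4] → 'zqsu'.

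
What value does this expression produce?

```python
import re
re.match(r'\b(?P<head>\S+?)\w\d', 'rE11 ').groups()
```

('r',)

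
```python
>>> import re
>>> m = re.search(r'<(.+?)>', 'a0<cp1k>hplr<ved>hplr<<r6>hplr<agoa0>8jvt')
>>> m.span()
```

(2, 8)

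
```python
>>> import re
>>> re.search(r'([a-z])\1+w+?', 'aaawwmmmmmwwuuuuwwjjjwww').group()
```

'aaaw'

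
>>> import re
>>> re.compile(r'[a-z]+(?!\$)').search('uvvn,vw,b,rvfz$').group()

'uvvn'

`(?!…)`/`(?<!…)` only lets a position through if the neighbouring text does NOT match; no characters are consumed.
`search` walks the string left to right and returns the first match it finds.
The match spans [0:4] → 'uvvn'.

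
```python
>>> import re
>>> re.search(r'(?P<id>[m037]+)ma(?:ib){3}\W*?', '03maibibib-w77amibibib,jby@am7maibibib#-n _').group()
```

Pattern: one or more of one of [m037] (captured as 'id'); then the literal 'ma', then the literal 'ib' repeated 3 times, then zero or more of a non-word character (lazy).
The `?` after the quantifier makes it lazy — it takes as little as possible before letting the rest of the pattern try.
`re.search` scans for the first position where the pattern succeeds.
The match spans [0:10] → '03maibibib'.
Captured: group 1 = '03'.

'03maibibib'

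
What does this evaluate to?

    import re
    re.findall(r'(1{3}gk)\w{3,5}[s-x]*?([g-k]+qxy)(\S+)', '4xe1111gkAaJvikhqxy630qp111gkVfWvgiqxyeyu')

[('111gk', 'khqxy', '630qp111gkVfWvgiqxyeyu')]

This matches exactly 3 of the literal '1', then the literal 'gk' (captured); then 3 to 5 of a word character, then zero or more of a character in [s-x] (lazy); then one or more of a character in [g-k], then the literal 'qxy' (captured); then one or more of a non-whitespace character (captured).
Walking the string: at [4:41] match '111gkAaJvikhqxy630qp111gkVfWvgiqxyeyu', groups = ('111gk', 'khqxy', '630qp111gkVfWvgiqxyeyu').
`findall` packs the 3 group values into a tuple for every match.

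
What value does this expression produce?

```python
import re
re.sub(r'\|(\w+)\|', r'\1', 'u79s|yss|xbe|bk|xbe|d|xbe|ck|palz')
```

Matches: at [4:9] → '|yss|'; at [12:16] → '|bk|'; at [19:22] → '|d|'; at [25:29] → '|ck|'.
The replacement refers to a captured group, so each match is rewritten using its own captured text.

'u79syssxbebkxbedxbeckpalz'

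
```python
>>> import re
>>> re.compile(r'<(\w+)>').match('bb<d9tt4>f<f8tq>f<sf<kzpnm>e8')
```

`re.match` only tries the pattern at the start of the string.
Here the string doesn't start with a match, so the call returns None.

None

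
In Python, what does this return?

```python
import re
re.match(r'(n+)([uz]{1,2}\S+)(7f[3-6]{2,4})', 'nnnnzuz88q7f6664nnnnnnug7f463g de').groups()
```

This matches one or more of a literal 'n' (captured); then 1 to 2 of one of [uz], then one or more of a non-whitespace character (captured); then the literal '7f', then 2 to 4 of a character in [3-6] (captured).
`re.match` only tries the pattern at the start of the string.
The match spans [0:29] → 'nnnnzuz88q7f6664nnnnnnug7f463'.
Captured: group 1 = 'nnnn', group 2 = 'zuz88q7f6664nnnnnnug', group 3 = '7f463'.

('nnnn', 'zuz88q7f6664nnnnnnug', '7f463')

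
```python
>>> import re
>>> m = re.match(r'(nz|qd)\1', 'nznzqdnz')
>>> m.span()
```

`\1` is not a pattern — it's the concrete string captured by group 1, re-applied verbatim.
`re.match` won't scan ahead — the pattern has to work from the very first character.
The match spans [0:4] → 'nznz'.
Captured: group 1 = 'nz'.

(0, 4)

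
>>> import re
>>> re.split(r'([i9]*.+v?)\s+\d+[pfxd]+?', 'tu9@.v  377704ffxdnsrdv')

['', 'tu9@.v ', 'fxdnsrdv']

The pattern matches zero or more of one of [i9], then one or more of any character, then optionally a literal 'v' (captured); then one or more of whitespace, then one or more of a digit, then one or more of one of [pfxd] (lazy).
Because the quantifier is non-greedy, it stops expanding at the earliest point where the rest of the pattern can succeed.
Matches to split on: at [0:15] → 'tu9@.v  377704f'.
`re.split` interleaves the captured-group text with the surrounding fragments.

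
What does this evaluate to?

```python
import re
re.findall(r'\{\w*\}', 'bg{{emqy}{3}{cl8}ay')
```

['{emqy}', '{3}', '{cl8}']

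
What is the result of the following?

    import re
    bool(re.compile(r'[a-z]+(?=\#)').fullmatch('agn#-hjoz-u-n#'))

False

`re.fullmatch` requires the pattern to consume the entire string.
Here the pattern can't cover the whole string, so the call returns None, and `bool(None)` is False.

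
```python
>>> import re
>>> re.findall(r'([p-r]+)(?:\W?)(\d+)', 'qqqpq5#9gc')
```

Pattern: one or more of a character in [p-r] (captured); then optionally a non-word character (non-capturing group); then one or more of a digit (captured).
Matches: at [0:6] match 'qqqpq5', groups = ('qqqpq', '5').
With 2 capturing groups, `findall` returns a 2-tuple per match.

[('qqqpq', '5')]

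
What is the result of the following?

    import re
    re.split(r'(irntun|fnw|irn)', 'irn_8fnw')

['', 'irn', '_8', 'fnw', '']

Matches to split on: at [0:3] → 'irn'; at [5:8] → 'fnw'.
The group in the pattern means `split` returns the separators' captures alongside the pieces.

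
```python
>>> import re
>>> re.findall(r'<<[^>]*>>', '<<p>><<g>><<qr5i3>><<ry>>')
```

['<<p>>', '<<g>>', '<<qr5i3>>', '<<ry>>']

`findall` yields the raw match text (4 of them) because the pattern has no groups.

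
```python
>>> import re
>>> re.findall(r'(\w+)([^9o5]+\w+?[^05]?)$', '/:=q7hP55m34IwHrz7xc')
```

`findall` packs the 2 group values into a tuple for every match.

[('q7hP55m34IwHrz7', 'xc')]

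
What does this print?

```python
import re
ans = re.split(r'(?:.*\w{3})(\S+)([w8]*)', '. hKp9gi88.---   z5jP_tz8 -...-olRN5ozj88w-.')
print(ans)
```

The pattern matches zero or more of any character, then exactly 3 of a word character (non-capturing group); then one or more of a non-whitespace character (captured); then zero or more of one of [w8] (captured).
Matches to split on: at [0:44] → '. hKp9gi88.---   z5jP_tz8 -...-olRN5ozj88w-.'.
With a capturing group present, the delimiter's captured portion is kept in the result list.

['', '-.', '', '']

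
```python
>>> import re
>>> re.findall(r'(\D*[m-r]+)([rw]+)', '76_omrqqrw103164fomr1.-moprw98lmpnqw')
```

The pattern matches zero or more of a non-digit, then one or more of a character in [m-r] (captured); then one or more of one of [rw] (captured).
Matches: at [2:10] match '_omrqqrw', groups = ('_omrqqr', 'w'); at [16:20] match 'fomr', groups = ('fom', 'r'); at [21:28] match '.-moprw', groups = ('.-mopr', 'w'); at [30:36] match 'lmpnqw', groups = ('lmpnq', 'w').
`findall` packs the 2 group values into a tuple for every match.

[('_omrqqr', 'w'), ('fom', 'r'), ('.-mopr', 'w'), ('lmpnq', 'w')]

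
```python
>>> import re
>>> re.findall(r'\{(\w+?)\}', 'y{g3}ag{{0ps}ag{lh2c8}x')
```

['g3', '0ps', 'lh2c8']

Walking the string: at [1:5] match '{g3}', group 1 = 'g3'; at [8:13] match '{0ps}', group 1 = '0ps'; at [15:22] match '{lh2c8}', group 1 = 'lh2c8'.
With a single group, `findall` returns only what that group captured — 3 items.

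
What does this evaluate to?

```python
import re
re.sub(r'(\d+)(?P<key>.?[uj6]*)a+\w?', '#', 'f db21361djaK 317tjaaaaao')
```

'f db# #'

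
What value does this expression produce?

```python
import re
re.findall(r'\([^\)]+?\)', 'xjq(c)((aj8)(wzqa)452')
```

['(c)', '((aj8)', '(wzqa)']

Since nothing is captured, `findall` lists the 3 matched substrings directly.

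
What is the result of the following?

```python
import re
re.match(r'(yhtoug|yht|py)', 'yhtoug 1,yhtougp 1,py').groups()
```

('yhtoug',)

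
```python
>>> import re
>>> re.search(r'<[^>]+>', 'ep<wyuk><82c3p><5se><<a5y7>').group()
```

'<wyuk>'

`search` walks the string left to right and returns the first match it finds.
The match spans [2:8] → '<wyuk>'.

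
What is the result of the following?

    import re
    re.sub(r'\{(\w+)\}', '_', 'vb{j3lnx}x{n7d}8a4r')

Matches: at [2:9] → '{j3lnx}'; at [10:15] → '{n7d}'.
Every occurrence is swapped for '_'.

'vb_x_8a4r'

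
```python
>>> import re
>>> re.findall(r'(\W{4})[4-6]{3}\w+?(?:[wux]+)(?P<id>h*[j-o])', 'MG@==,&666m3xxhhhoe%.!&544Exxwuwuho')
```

This matches exactly 4 of a non-word character (captured); then exactly 3 of a character in [4-6], then one or more of a word character (lazy); then one or more of one of [wux] (non-capturing group); then zero or more of a literal 'h', then a character in [j-o] (captured as 'id').
Walking the string: at [3:18] match '==,&666m3xxhhho', groups = ('==,&', 'hhho'); at [19:35] match '%.!&544Exxwuwuho', groups = ('%.!&', 'ho').
With 2 capturing groups, `findall` returns a 2-tuple per match.

[('==,&', 'hhho'), ('%.!&', 'ho')]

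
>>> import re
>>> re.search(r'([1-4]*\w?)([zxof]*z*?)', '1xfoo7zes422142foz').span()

(0, 5)

The match spans [0:5] → '1xfoo'.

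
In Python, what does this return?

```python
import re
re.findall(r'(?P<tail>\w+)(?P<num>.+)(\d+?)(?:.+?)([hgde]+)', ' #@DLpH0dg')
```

[('DLp', 'H', '0', 'g')]

`findall` packs the 4 group values into a tuple for every match.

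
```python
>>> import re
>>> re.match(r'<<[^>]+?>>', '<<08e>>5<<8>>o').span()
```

`re.match` won't scan ahead — the pattern has to work from the very first character.
The match spans [0:7] → '<<08e>>'.

(0, 7)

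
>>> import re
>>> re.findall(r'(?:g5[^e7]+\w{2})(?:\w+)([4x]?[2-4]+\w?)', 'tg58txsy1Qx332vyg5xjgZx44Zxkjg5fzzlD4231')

The pattern matches the literal 'g5', then one or more of any character except [e7], then exactly 2 of a word character (non-capturing group); then one or more of a word character (non-capturing group); then optionally one of [4x], then one or more of a character in [2-4], then optionally a word character (captured).
Matches: at [1:40] match 'g58txsy1Qx332vyg5xjgZx44Zxkjg5fzzlD4231', group 1 = '31'.
One capturing group, so `findall` returns just the captured substring from the one match — 1 in all.

['31']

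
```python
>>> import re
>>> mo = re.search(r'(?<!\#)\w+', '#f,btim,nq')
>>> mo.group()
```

'btim'

The negative lookaround is zero-width — it rules out positions where the adjacent text would match, without consuming anything.
`search` walks the string left to right and returns the first match it finds.
The match spans [3:7] → 'btim'.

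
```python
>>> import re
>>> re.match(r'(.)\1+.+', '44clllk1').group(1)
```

'4'

The match spans [0:8] → '44clllk1'.
Captured: group 1 = '4'.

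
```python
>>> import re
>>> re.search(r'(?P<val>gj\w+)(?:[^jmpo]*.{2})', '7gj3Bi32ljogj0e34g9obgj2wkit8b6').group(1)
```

Pattern: the literal 'gj', then one or more of a word character (captured as 'val'); then zero or more of any character except [jmpo], then exactly 2 of any character (non-capturing group).
`search` walks the string left to right and returns the first match it finds.
The match spans [1:31] → 'gj3Bi32ljogj0e34g9obgj2wkit8b6'.
Captured: group 1 = 'gj3Bi32ljogj0e34g9obgj2wkit8'.

'gj3Bi32ljogj0e34g9obgj2wkit8'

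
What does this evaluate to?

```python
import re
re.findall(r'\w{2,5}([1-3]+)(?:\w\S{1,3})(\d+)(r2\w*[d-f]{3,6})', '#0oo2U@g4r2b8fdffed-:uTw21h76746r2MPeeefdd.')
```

[('2', '4', 'r2b8fdffed'), ('1', '46', 'r2MPeeefdd')]

The pattern matches 2 to 5 of a word character; then one or more of a character in [1-3] (captured); then a word character, then 1 to 3 of a non-whitespace character (non-capturing group); then one or more of a digit (captured); then the literal 'r2', then zero or more of a word character, then 3 to 6 of a character in [d-f] (captured).
Walking the string: at [1:19] match '0oo2U@g4r2b8fdffed', groups = ('2', '4', 'r2b8fdffed'); at [21:42] match 'uTw21h76746r2MPeeefdd', groups = ('1', '46', 'r2MPeeefdd').
With 3 capturing groups, `findall` returns a 3-tuple per match.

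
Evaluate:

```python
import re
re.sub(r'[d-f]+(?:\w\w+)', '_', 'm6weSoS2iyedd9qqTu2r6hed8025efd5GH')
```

'm6w_'

Pattern: one or more of a character in [d-f]; then a word character, then one or more of a word character (non-capturing group).
Each match is replaced by '_'.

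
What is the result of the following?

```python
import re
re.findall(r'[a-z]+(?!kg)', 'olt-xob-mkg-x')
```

['olt', 'xob', 'mkg', 'x']

`(?!…)`/`(?<!…)` only lets a position through if the neighbouring text does NOT match; no characters are consumed.
Scanning left to right: at [0:3] → 'olt'; at [4:7] → 'xob'; at [8:11] → 'mkg'; at [12:13] → 'x'.
With no groups in the pattern, `findall` gives back each whole match — 4 here.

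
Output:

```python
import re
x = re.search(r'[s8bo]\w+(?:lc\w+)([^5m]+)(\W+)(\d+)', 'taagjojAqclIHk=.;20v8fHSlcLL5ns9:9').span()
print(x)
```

(20, 34)

The pattern matches one of [s8bo], then one or more of a word character; then the literal 'lc', then one or more of a word character (non-capturing group); then one or more of any character except [5m] (captured); then one or more of a non-word character (captured); then one or more of a digit (captured).
The match spans [20:34] → '8fHSlcLL5ns9:9'.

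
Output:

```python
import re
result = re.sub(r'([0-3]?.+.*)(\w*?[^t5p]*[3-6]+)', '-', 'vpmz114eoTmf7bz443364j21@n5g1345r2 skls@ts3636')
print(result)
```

-

The pattern matches optionally a character in [0-3], then one or more of any character, then zero or more of any character (captured); then zero or more of a word character (lazy), then zero or more of any character except [t5p], then one or more of a character in [3-6] (captured).
Matches: at [0:46] → 'vpmz114eoTmf7bz443364j21@n5g1345r2 skls@ts3636'.
Each match is replaced by '-'.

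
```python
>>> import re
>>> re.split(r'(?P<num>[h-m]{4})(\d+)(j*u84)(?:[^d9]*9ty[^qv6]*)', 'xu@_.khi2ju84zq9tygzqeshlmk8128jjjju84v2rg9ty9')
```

['xu@_.khi2ju84zq9tygzqes', 'hlmk', '8128', 'jjjju84', '']

Pattern: exactly 4 of a character in [h-m] (captured as 'num'); then one or more of a digit (captured); then zero or more of the literal 'j', then the literal 'u84' (captured); then zero or more of any character except [d9], then the literal '9ty', then zero or more of any character except [qv6] (non-capturing group).
With a capturing group present, the delimiter's captured portion is kept in the result list.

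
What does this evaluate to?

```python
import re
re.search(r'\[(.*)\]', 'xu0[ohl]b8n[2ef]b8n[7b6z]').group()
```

`re.search` scans for the first position where the pattern succeeds.
The match spans [3:25] → '[ohl]b8n[2ef]b8n[7b6z]'.
Captured: group 1 = 'ohl]b8n[2ef]b8n[7b6z'.

'[ohl]b8n[2ef]b8n[7b6z]'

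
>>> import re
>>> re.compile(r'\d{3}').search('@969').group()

Pattern: exactly 3 of a digit.
`re.search` tries every starting position until one works.
The match spans [1:4] → '969'.

'969'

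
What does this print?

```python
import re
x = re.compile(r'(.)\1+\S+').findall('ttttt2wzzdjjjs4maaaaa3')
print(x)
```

`\1` is not a pattern — it's the concrete string captured by group 1, re-applied verbatim.
Because there's exactly one group, `findall` drops the full match and keeps group 1 from the one hit.

['t']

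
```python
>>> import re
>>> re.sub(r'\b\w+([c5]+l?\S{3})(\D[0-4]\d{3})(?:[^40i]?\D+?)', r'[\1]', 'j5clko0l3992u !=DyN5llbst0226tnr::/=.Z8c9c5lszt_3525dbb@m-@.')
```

'[clko0]!=[5llbs]r::/=.[5lszt]b@m-@.'

The pattern matches a word boundary (`\b`, zero-width); then one or more of a word character; then one or more of one of [c5], then optionally the literal 'l', then exactly 3 of a non-whitespace character (captured); then a non-digit, then a character in [0-4], then exactly 3 of a digit (captured); then optionally any character except [40i], then one or more of a non-digit (lazy) (non-capturing group).
A `+?`/`*?`/`{m,n}?` starts at its minimum and grows only as far as needed for what follows to match.
Matches: at [0:14] → 'j5clko0l3992u '; at [16:31] → 'DyN5llbst0226tn'; at [37:54] → 'Z8c9c5lszt_3525db'.
The replacement refers to a captured group, so each match is rewritten using its own captured text.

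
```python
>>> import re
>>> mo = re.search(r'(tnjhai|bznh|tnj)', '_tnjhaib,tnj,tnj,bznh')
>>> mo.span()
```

Branches in `(...|...)` are attempted left-to-right; the first branch that allows the whole pattern to succeed is taken.
The match spans [1:7] → 'tnjhai'.

(1, 7)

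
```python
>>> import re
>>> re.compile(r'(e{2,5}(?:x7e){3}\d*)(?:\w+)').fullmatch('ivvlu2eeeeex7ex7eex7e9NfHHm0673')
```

None

For `fullmatch`, every character of the input must be accounted for by the pattern.
Here there's no way to consume every character, so the call returns None.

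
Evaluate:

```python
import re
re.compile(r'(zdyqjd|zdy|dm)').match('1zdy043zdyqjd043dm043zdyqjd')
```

None

With `match`, the pattern is implicitly anchored at the beginning.
Here position 0 doesn't satisfy it, so the call returns None.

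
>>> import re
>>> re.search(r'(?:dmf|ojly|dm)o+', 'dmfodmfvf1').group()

'dmfo'

Unlike `match`, `search` isn't anchored — it looks for the pattern anywhere in the string.
The match spans [0:4] → 'dmfo'.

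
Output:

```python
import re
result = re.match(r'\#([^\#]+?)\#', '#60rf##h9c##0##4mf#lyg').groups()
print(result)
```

('60rf',)

The match spans [0:6] → '#60rf#'.
Captured: group 1 = '60rf'.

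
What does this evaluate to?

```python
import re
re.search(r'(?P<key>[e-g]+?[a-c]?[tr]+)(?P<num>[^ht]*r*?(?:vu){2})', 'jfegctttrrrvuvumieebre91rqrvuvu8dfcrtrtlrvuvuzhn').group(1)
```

Pattern: one or more of a character in [e-g] (lazy), then optionally a character in [a-c], then one or more of one of [tr] (captured as 'key'); then zero or more of any character except [ht], then zero or more of a literal 'r' (lazy), then the literal 'vu' repeated 2 times (captured as 'num').
`search` walks the string left to right and returns the first match it finds.
The match spans [1:31] → 'fegctttrrrvuvumieebre91rqrvuvu'.
Captured: group 1 = 'fegctttrrr', group 2 = 'vuvumieebre91rqrvuvu'.

'fegctttrrr'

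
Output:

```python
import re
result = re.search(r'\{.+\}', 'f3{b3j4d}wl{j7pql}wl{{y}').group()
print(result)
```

{b3j4d}wl{j7pql}wl{{y}

`re.search` tries every starting position until one works.
The match spans [2:24] → '{b3j4d}wl{j7pql}wl{{y}'.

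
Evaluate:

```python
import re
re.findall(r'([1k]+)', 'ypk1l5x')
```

This matches one or more of one of [1k] (captured).
Walking the string: at [2:4] match 'k1', group 1 = 'k1'.
Because there's exactly one group, `findall` drops the full match and keeps group 1 from the one hit.

['k1']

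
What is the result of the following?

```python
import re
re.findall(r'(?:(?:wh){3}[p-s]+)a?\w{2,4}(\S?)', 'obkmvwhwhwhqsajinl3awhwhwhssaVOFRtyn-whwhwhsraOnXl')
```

['3', 't', '']

With a single group, `findall` returns only what that group captured — 3 items.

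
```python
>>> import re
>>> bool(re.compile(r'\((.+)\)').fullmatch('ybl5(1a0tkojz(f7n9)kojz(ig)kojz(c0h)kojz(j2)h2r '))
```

False

`re.fullmatch` requires the pattern to consume the entire string.
Here there's no way to consume every character, so the call returns None, and `bool(None)` is False.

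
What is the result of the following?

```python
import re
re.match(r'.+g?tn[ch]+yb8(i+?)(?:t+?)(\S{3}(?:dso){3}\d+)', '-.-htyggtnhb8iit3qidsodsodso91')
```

None

This matches one or more of any character, then optionally a literal 'g'; then the literal 'tn', then one or more of one of [ch], then the literal 'yb8'; then one or more of a literal 'i' (lazy) (captured); then one or more of a literal 't' (lazy) (non-capturing group); then exactly 3 of a non-whitespace character, then the literal 'dso' repeated 3 times, then one or more of a digit (captured).
`re.match` won't scan ahead — the pattern has to work from the very first character.
Here the pattern fails at index 0, so the call returns None.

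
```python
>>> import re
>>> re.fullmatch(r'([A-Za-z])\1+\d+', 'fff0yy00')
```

None

For `fullmatch`, every character of the input must be accounted for by the pattern.
Here there's no way to consume every character, so the call returns None.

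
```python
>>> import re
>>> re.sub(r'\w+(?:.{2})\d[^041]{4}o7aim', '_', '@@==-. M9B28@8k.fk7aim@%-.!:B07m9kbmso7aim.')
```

'@@==-. M9B28@8k.fk7aim@%-.!:_.'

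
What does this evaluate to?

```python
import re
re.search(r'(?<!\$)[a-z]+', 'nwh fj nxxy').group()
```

Because the assertion is negative and zero-width, positions next to the forbidden text are skipped.
The match spans [0:3] → 'nwh'.

'nwh'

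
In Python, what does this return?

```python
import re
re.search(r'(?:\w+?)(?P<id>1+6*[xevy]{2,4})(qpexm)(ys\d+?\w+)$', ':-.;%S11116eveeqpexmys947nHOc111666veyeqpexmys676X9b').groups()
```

('11116evee', 'qpexm', 'ys947nHOc111666veyeqpexmys676X9b')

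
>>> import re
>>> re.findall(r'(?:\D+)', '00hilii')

`findall` yields the raw match text (1 of them) because the pattern has no groups.

['hilii']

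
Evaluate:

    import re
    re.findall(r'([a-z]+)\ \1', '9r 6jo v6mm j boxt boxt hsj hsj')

['boxt', 'hsj']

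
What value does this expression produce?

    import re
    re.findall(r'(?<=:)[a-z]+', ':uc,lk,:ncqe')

['uc', 'ncqe']

The positive lookaround only admits positions where the adjacent text matches; those characters stay outside the span.
Scanning left to right: at [1:3] → 'uc'; at [8:12] → 'ncqe'.
No capturing groups, so `findall` returns the 2 full match strings.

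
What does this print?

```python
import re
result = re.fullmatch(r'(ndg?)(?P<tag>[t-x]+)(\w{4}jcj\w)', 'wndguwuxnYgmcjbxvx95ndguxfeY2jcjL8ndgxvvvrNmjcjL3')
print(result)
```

None

For `fullmatch`, every character of the input must be accounted for by the pattern.
Here the pattern can't cover the whole string, so the call returns None.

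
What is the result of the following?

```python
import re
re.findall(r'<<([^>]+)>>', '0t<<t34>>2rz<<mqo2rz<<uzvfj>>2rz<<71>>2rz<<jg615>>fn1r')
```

Because there's exactly one group, `findall` drops the full match and keeps group 1 from each hit.

['t34', 'mqo2rz<<uzvfj', '71', 'jg615']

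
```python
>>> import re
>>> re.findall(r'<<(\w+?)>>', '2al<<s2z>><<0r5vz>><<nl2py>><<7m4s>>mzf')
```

['s2z', '0r5vz', 'nl2py', '7m4s']

Scanning left to right: at [3:10] match '<<s2z>>', group 1 = 's2z'; at [10:19] match '<<0r5vz>>', group 1 = '0r5vz'; at [19:28] match '<<nl2py>>', group 1 = 'nl2py'; at [28:36] match '<<7m4s>>', group 1 = '7m4s'.
Because there's exactly one group, `findall` drops the full match and keeps group 1 from each hit.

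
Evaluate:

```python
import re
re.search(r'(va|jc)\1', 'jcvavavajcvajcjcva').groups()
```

The match spans [2:6] → 'vava'.
Captured: group 1 = 'va'.

('va',)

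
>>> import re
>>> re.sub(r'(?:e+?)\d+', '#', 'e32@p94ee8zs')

`sub` substitutes '#' at each match site.

'#@p94#zs'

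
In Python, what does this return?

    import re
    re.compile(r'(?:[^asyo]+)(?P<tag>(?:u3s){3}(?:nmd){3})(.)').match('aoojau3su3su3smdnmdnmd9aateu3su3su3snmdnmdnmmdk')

With `match`, the pattern is implicitly anchored at the beginning.
Here position 0 doesn't satisfy it, so the call returns None.

None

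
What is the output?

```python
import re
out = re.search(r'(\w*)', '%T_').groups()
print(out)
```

The match spans [0:0] → ''.
Captured: group 1 = ''.

('',)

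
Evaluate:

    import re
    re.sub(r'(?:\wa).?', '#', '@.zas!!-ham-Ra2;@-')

'@.#!!-#-#;@-'

Pattern: a word character, then a literal 'a' (non-capturing group); then optionally any character.
Matches: at [2:5] → 'zas'; at [8:11] → 'ham'; at [12:15] → 'Ra2'.
Each match is replaced by '#'.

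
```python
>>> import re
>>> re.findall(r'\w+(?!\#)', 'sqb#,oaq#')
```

A negative assertion filters positions out without eating any characters.
Walking the string: at [0:2] → 'sq'; at [5:7] → 'oa'.
With no groups in the pattern, `findall` gives back each whole match — 2 here.

['sq', 'oa']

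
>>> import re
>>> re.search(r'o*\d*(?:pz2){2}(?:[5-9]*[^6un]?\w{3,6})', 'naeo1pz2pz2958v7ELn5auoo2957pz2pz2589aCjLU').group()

This matches zero or more of a literal 'o', then zero or more of a digit, then the literal 'pz2' repeated 2 times; then zero or more of a character in [5-9], then optionally any character except [6un], then 3 to 6 of a word character (non-capturing group).
The match spans [3:21] → 'o1pz2pz2958v7ELn5a'.

'o1pz2pz2958v7ELn5a'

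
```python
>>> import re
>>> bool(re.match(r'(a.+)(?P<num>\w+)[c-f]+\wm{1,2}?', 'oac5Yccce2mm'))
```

False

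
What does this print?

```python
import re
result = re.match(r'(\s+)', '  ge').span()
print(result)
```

This matches one or more of whitespace (captured).
`re.match` won't scan ahead — the pattern has to work from the very first character.
The match spans [0:2] → '  '.
Captured: group 1 = '  '.

(0, 2)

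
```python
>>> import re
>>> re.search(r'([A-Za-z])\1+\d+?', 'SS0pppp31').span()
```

(0, 3)

`\1` has to match the exact text group 1 already captured.
Unlike `match`, `search` isn't anchored — it looks for the pattern anywhere in the string.
The match spans [0:3] → 'SS0'.
Captured: group 1 = 'S'.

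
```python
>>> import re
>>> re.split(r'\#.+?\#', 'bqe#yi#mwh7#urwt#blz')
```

Matches to split on: at [3:7] → '#yi#'; at [11:17] → '#urwt#'.
Each match becomes a cut point; 3 segments remain.

['bqe', 'mwh7', 'blz']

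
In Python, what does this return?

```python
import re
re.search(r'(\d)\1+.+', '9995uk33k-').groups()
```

A backreference is literal: `\1` must see the identical characters the first group matched.
`re.search` scans for the first position where the pattern succeeds.
The match spans [0:10] → '9995uk33k-'.
Captured: group 1 = '9'.

('9',)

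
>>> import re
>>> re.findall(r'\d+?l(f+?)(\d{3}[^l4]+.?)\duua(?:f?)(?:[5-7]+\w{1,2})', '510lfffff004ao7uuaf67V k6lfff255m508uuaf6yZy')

This matches one or more of a digit (lazy), then a literal 'l'; then one or more of a literal 'f' (lazy) (captured); then exactly 3 of a digit, then one or more of any character except [l4], then optionally any character (captured); then a digit, then the literal 'uua'; then optionally a literal 'f' (non-capturing group); then one or more of a character in [5-7], then 1 to 2 of a word character (non-capturing group).
Scanning left to right: at [0:22] match '510lfffff004ao7uuaf67V', groups = ('fffff', '004ao'); at [24:43] match '6lfff255m508uuaf6yZ', groups = ('fff', '255m50').
2 groups means each result is a tuple of 2 captured strings — 2 here.

[('fffff', '004ao'), ('fff', '255m50')]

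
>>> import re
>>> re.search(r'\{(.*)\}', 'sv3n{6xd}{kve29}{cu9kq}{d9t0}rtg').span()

(4, 29)

The match spans [4:29] → '{6xd}{kve29}{cu9kq}{d9t0}'.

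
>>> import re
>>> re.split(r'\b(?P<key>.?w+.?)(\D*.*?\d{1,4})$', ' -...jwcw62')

[' -...', 'jwc', 'w62', '']

This matches a word boundary (`\b`, zero-width); then optionally any character, then one or more of the literal 'w', then optionally any character (captured as 'key'); then zero or more of a non-digit, then zero or more of any character (lazy), then 1 to 4 of a digit (captured); then anchored at the end.
With a capturing group present, the delimiter's captured portion is kept in the result list.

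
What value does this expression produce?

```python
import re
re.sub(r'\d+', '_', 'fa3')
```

'fa_'

This matches one or more of a digit.
`sub` substitutes '_' at each match site.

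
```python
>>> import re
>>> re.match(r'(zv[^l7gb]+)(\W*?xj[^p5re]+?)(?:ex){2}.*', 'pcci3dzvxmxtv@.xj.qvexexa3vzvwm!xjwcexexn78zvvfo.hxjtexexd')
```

None

`re.match` won't scan ahead — the pattern has to work from the very first character.
Here position 0 doesn't satisfy it, so the call returns None.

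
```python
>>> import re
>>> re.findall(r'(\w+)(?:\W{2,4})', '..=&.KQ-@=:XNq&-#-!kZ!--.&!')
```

['KQ', 'XNq', 'kZ']

Because there's exactly one group, `findall` drops the full match and keeps group 1 from each hit.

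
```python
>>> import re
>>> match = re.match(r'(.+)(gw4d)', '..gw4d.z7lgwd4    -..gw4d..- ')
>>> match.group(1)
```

This matches one or more of any character (captured); then the literal 'gw', then the literal '4d' (captured).
`re.match` only tries the pattern at the start of the string.
The match spans [0:25] → '..gw4d.z7lgwd4    -..gw4d'.
Captured: group 1 = '..gw4d.z7lgwd4    -..', group 2 = 'gw4d'.

'..gw4d.z7lgwd4    -..'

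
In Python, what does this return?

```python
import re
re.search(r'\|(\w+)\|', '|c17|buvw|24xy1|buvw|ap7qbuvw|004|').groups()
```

('c17',)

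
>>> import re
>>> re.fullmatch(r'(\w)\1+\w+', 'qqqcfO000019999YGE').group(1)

`\1` has to match the exact text group 1 already captured.
`re.fullmatch` is like wrapping the pattern in `^…$` (in single-line mode).
The match spans [0:18] → 'qqqcfO000019999YGE'.
Captured: group 1 = 'q'.

'q'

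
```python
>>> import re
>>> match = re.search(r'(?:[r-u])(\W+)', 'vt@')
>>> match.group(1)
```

Pattern: a character in [r-u] (non-capturing group); then one or more of a non-word character (captured).
Unlike `match`, `search` isn't anchored — it looks for the pattern anywhere in the string.
The match spans [1:3] → 't@'.
Captured: group 1 = '@'.

'@'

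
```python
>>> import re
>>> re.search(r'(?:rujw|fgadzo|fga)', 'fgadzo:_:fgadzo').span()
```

(0, 6)

Branches in `(...|...)` are attempted left-to-right; the first branch that allows the whole pattern to succeed is taken.
`re.search` scans for the first position where the pattern succeeds.
The match spans [0:6] → 'fgadzo'.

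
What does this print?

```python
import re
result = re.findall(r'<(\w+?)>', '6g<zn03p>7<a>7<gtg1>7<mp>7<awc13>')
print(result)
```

['zn03p', 'a', 'gtg1', 'mp', 'awc13']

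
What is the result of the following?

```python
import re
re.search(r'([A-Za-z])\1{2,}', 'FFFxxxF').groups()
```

The match spans [0:3] → 'FFF'.
Captured: group 1 = 'F'.

('F',)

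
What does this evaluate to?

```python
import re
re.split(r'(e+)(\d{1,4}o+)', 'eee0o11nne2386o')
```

['', 'eee', '0o', '11nn', 'e', '2386o', '']

Pattern: one or more of a literal 'e' (captured); then 1 to 4 of a digit, then one or more of a literal 'o' (captured).
Matches to split on: at [0:5] → 'eee0o'; at [9:15] → 'e2386o'.
The group in the pattern means `split` returns the separators' captures alongside the pieces.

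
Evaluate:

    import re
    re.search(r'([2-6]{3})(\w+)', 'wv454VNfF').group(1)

This matches exactly 3 of a character in [2-6] (captured); then one or more of a word character (captured).
Unlike `match`, `search` isn't anchored — it looks for the pattern anywhere in the string.
The match spans [2:9] → '454VNfF'.
Captured: group 1 = '454', group 2 = 'VNfF'.

'454'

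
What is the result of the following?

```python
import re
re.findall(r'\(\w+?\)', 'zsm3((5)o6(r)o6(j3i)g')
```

Matches: at [5:8] → '(5)'; at [10:13] → '(r)'; at [15:20] → '(j3i)'.
No capturing groups, so `findall` returns the 3 full match strings.

['(5)', '(r)', '(j3i)']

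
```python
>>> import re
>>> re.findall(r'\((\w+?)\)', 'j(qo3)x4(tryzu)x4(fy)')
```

['qo3', 'tryzu', 'fy']

Scanning left to right: at [1:6] match '(qo3)', group 1 = 'qo3'; at [8:15] match '(tryzu)', group 1 = 'tryzu'; at [17:21] match '(fy)', group 1 = 'fy'.
One capturing group, so `findall` returns just the captured substring from each match — 3 in all.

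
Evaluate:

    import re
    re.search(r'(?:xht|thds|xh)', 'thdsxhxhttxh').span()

`search` walks the string left to right and returns the first match it finds.
The match spans [0:4] → 'thds'.

(0, 4)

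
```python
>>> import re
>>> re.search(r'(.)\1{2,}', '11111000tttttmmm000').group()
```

'11111'

`\1` has to match the exact text group 1 already captured.
`re.search` scans for the first position where the pattern succeeds.
The match spans [0:5] → '11111'.
Captured: group 1 = '1'.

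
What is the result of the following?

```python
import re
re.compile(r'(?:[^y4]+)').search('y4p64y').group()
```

The pattern matches one or more of any character except [y4] (non-capturing group).
`re.search` scans for the first position where the pattern succeeds.
The match spans [2:4] → 'p6'.

'p6'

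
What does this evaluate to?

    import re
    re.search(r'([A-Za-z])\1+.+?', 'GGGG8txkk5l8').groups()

('G',)

The match spans [0:5] → 'GGGG8'.
Captured: group 1 = 'G'.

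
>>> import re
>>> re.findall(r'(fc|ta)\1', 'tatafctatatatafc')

`\1` has to match the exact text group 1 already captured.
Because there's exactly one group, `findall` drops the full match and keeps group 1 from each hit.

['ta', 'ta', 'ta']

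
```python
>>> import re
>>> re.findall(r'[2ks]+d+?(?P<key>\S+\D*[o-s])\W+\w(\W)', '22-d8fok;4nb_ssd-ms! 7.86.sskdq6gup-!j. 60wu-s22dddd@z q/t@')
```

[('-ms', '.'), ('q6gup', '.'), ('ddd@z q', '@')]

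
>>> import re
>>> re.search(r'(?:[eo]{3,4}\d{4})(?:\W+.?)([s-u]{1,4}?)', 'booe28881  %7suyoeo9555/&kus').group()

'oeo9555/&ku'

The pattern matches 3 to 4 of one of [eo], then exactly 4 of a digit (non-capturing group); then one or more of a non-word character, then optionally any character (non-capturing group); then 1 to 4 of a character in [s-u] (lazy) (captured).
A non-greedy quantifier consumes as few characters as it can — just enough that the remainder of the pattern still matches from where it stops; whatever follows it matches normally.
Unlike `match`, `search` isn't anchored — it looks for the pattern anywhere in the string.
The match spans [16:27] → 'oeo9555/&ku'.
Captured: group 1 = 'u'.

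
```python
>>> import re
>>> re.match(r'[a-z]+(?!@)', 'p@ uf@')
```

`re.match` only tries the pattern at the start of the string.
Here position 0 doesn't satisfy it, so the call returns None.

None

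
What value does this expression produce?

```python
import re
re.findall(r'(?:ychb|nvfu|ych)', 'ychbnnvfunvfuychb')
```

['ychb', 'nvfu', 'nvfu', 'ychb']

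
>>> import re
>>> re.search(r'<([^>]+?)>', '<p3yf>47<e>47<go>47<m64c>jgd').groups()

('p3yf',)

The match spans [0:6] → '<p3yf>'.
Captured: group 1 = 'p3yf'.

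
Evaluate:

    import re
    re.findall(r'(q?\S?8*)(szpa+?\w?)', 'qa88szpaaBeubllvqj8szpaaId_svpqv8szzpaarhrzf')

Because the quantifier is non-greedy, it stops expanding at the earliest point where the rest of the pattern can succeed.
Multiple groups make `findall` return tuples — one 2-tuple for each match.

[('qa88', 'szpaa'), ('qj8', 'szpaa')]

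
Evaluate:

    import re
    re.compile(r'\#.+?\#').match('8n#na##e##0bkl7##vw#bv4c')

`re.match` won't scan ahead — the pattern has to work from the very first character.
Here the pattern fails at index 0, so the call returns None.

None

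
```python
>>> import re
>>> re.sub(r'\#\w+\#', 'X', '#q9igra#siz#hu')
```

'Xsiz#hu'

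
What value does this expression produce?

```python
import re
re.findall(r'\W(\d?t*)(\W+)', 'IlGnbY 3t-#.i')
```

This matches a non-word character; then optionally a digit, then zero or more of the literal 't' (captured); then one or more of a non-word character (captured).
Walking the string: at [6:12] match ' 3t-#.', groups = ('3t', '-#.').
Multiple groups make `findall` return tuples — one 2-tuple for the one match.

[('3t', '-#.')]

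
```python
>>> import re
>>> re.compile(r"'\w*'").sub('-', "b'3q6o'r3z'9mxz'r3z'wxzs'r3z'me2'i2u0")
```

'b-r3z-r3z-r3z-i2u0'

Every occurrence is swapped for '-'.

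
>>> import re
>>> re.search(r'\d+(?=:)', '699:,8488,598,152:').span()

(0, 3)

The lookaround is zero-width — it requires the adjacent text to match without consuming it, so the asserted text isn't part of the match.
`re.search` tries every starting position until one works.
The match spans [0:3] → '699'.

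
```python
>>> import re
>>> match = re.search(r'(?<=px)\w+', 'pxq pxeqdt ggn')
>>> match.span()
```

(2, 3)

Because the assertion is zero-width, the text it checks is not consumed and won't appear in the result.
The match spans [2:3] → 'q'.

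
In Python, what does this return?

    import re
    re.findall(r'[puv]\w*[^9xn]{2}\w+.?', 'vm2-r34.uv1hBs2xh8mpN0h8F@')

No capturing groups, so `findall` returns the 2 full match strings.

['vm2-r34.', 'uv1hBs2xh8mpN0h8F@']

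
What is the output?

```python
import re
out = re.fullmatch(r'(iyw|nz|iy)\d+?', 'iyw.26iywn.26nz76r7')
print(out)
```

None

`re.fullmatch` requires the pattern to consume the entire string.
Here the string isn't matched end-to-end, so the call returns None.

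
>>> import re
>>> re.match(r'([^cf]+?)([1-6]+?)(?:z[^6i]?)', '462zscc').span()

(0, 5)

With `match`, the pattern is implicitly anchored at the beginning.
The match spans [0:5] → '462zs'.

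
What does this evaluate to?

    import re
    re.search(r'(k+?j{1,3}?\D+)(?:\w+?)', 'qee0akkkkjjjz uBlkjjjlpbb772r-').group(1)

The match spans [5:26] → 'kkkkjjjz uBlkjjjlpbb7'.
Captured: group 1 = 'kkkkjjjz uBlkjjjlpbb'.

'kkkkjjjz uBlkjjjlpbb'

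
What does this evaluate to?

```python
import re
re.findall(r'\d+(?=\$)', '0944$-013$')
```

['0944', '013']

Lookahead/lookbehind check context without consuming it, so the matched span excludes the asserted characters.
With no groups in the pattern, `findall` gives back each whole match — 2 here.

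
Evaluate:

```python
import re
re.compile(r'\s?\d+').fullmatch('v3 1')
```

None

`fullmatch` succeeds only if the pattern covers the string from start to end.
Here the string isn't matched end-to-end, so the call returns None.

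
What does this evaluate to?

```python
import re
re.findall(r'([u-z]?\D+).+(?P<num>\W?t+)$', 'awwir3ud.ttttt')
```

[('awwir', 't')]

Pattern: optionally a character in [u-z], then one or more of a non-digit (captured); then one or more of any character; then optionally a non-word character, then one or more of a literal 't' (captured as 'num'); then anchored at the end.
`findall` packs the 2 group values into a tuple for every match.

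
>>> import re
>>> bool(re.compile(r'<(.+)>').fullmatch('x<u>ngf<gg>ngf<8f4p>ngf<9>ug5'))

`re.fullmatch` is like wrapping the pattern in `^…$` (in single-line mode).
Here there's no way to consume every character, so the call returns None, and `bool(None)` is False.

False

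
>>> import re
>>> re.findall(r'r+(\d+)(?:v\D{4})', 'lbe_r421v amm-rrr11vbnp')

['421']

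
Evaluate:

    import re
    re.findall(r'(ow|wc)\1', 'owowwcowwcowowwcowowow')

['ow', 'ow', 'ow']

After group 1 captures some text, `\1` only succeeds where that same text appears again.
Scanning left to right: at [0:4] match 'owow', group 1 = 'ow'; at [10:14] match 'owow', group 1 = 'ow'; at [16:20] match 'owow', group 1 = 'ow'.
One capturing group, so `findall` returns just the captured substring from each match — 3 in all.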